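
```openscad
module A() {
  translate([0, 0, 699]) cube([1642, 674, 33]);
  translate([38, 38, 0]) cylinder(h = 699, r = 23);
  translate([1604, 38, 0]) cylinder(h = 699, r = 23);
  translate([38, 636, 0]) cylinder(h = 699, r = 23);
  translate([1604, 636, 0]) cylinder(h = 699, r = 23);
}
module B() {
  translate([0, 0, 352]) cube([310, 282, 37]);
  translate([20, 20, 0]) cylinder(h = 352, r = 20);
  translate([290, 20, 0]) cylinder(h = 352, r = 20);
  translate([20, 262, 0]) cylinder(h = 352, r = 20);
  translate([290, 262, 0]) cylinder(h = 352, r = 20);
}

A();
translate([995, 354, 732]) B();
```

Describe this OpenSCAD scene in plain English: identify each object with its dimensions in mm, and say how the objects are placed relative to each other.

A is a table: top 1642 mm (x) × 674 mm (y), 33 mm thick, upper face at z = 732 mm, on four round legs of 46 mm diameter, each leg's bounding box inset 15 mm from the nearest pair of top edges, running from z = 0 to the bottom of the top.

B is a simple wooden stool: a rectangular seat 310 mm (x) by 282 mm (y), 37 mm thick, top face at z = 389 mm, on four round legs, each 40 mm in diameter. The legs rest on z = 0, each leg's axis is inset half a diameter from the nearest pair of seat edges (so the leg's bounding box is flush with the corner).

The stool is on top of the table.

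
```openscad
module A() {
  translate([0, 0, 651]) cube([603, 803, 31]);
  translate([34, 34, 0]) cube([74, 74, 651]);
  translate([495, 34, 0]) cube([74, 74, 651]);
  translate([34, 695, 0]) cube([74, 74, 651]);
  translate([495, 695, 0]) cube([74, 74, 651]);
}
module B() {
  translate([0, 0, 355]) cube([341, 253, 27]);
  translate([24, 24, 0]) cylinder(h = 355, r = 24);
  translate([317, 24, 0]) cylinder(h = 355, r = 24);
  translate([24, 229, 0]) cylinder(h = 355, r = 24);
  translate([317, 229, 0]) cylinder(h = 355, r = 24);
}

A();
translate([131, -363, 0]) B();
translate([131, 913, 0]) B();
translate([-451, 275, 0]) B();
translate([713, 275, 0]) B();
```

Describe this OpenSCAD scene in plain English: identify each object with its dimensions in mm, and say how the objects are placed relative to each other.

A is a table: top 603 mm (x) × 803 mm (y), 31 mm thick, upper face at z = 682 mm, on four 74×74 mm square legs, each inset 34 mm from the nearest pair of top edges, running from z = 0 to the bottom of the top.

B is a four-legged stool. The seat is a 341×253×27 mm slab whose top surface is at z = 382 mm; four round legs, each 48 mm in diameter, run from the floor (z = 0) to the underside of the seat, each leg's axis is inset half a diameter from the nearest pair of seat edges (so the leg's bounding box is flush with the corner).

Four stools sit around the table at the −y, +y, −x, +x sides.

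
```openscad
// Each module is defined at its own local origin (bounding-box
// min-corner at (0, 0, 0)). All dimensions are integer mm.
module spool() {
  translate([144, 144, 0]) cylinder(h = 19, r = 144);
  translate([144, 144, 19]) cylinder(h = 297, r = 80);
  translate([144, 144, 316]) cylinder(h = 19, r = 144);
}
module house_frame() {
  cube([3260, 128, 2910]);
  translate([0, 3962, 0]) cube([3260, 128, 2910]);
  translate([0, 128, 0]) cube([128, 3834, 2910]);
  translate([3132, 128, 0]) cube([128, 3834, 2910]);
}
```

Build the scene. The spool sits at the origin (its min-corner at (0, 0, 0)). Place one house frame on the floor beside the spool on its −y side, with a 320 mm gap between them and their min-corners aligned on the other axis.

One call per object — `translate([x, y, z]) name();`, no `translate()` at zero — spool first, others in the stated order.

spool();
translate([0, -4410, 0]) house_frame();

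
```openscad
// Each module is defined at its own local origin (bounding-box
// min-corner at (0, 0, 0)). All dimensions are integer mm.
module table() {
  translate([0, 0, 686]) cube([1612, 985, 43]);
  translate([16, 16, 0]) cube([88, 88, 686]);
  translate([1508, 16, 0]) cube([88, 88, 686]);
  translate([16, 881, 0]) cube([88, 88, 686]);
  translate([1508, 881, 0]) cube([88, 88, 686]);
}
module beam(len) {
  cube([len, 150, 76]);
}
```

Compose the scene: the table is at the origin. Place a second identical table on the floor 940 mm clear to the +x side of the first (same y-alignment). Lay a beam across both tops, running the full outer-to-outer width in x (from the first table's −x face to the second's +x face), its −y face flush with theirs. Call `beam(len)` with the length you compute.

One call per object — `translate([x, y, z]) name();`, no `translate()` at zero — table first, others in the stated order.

table();
translate([2552, 0, 0]) table();
translate([0, 0, 729]) beam(4164);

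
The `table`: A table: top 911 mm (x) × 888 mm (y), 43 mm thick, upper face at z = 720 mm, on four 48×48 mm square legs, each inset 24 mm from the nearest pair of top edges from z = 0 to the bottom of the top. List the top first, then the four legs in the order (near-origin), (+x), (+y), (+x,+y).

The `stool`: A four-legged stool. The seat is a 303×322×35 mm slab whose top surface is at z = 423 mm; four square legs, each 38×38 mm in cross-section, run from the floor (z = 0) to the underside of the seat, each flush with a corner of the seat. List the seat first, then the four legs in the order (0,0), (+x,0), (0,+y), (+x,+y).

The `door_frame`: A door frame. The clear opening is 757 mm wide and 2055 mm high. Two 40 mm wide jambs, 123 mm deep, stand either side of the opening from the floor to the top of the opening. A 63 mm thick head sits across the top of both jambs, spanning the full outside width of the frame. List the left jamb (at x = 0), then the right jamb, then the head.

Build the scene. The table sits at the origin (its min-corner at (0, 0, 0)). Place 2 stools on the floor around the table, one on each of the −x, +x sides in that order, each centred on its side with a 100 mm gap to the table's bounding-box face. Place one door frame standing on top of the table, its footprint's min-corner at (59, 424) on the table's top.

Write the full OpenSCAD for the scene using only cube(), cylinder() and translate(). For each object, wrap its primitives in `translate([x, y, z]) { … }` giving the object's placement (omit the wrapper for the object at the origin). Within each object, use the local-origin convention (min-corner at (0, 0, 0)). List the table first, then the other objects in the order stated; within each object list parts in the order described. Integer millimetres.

translate([0, 0, 677]) cube([911, 888, 43]);
translate([24, 24, 0]) cube([48, 48, 677]);
translate([839, 24, 0]) cube([48, 48, 677]);
translate([24, 816, 0]) cube([48, 48, 677]);
translate([839, 816, 0]) cube([48, 48, 677]);
translate([-403, 283, 0]) {
  translate([0, 0, 388]) cube([303, 322, 35]);
  cube([38, 38, 388]);
  translate([265, 0, 0]) cube([38, 38, 388]);
  translate([0, 284, 0]) cube([38, 38, 388]);
  translate([265, 284, 0]) cube([38, 38, 388]);
}
translate([1011, 283, 0]) {
  translate([0, 0, 388]) cube([303, 322, 35]);
  cube([38, 38, 388]);
  translate([265, 0, 0]) cube([38, 38, 388]);
  translate([0, 284, 0]) cube([38, 38, 388]);
  translate([265, 284, 0]) cube([38, 38, 388]);
}
translate([59, 424, 720]) {
  cube([40, 123, 2055]);
  translate([797, 0, 0]) cube([40, 123, 2055]);
  translate([0, 0, 2055]) cube([837, 123, 63]);
}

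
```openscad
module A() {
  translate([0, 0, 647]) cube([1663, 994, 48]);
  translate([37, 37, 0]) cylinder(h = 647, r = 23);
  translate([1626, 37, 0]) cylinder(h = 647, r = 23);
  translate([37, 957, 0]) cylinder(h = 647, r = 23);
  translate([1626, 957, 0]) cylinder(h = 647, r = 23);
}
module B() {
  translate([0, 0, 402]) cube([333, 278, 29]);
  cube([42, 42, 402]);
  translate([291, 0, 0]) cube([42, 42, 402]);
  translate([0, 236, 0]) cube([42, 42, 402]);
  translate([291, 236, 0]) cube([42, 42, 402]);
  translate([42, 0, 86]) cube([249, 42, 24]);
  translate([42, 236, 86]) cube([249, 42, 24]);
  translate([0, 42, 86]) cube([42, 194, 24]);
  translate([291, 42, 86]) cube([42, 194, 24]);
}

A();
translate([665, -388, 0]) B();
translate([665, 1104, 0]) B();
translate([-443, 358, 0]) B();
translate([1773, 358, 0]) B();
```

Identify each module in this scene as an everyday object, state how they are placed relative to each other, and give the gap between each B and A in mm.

A is a table. B is a stool. Four stools sit around the table at the −y, +y, −x, +x sides. The gap between each stool and the table is 110 mm.

Each stool's nearest face is 110 mm from the table's bounding box.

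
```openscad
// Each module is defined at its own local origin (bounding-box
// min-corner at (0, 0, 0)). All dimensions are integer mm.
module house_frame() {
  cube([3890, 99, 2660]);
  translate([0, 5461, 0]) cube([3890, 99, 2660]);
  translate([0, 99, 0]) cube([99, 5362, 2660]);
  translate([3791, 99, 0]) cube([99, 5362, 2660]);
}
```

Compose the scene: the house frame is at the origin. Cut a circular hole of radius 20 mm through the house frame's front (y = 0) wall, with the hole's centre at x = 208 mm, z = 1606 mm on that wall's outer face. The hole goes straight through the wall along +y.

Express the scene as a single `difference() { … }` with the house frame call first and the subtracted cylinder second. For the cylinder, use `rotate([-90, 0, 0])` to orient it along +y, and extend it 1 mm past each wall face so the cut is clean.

difference() {
  house_frame();
  translate([208, -1, 1606]) rotate([-90, 0, 0]) cylinder(h = 101, r = 20);
}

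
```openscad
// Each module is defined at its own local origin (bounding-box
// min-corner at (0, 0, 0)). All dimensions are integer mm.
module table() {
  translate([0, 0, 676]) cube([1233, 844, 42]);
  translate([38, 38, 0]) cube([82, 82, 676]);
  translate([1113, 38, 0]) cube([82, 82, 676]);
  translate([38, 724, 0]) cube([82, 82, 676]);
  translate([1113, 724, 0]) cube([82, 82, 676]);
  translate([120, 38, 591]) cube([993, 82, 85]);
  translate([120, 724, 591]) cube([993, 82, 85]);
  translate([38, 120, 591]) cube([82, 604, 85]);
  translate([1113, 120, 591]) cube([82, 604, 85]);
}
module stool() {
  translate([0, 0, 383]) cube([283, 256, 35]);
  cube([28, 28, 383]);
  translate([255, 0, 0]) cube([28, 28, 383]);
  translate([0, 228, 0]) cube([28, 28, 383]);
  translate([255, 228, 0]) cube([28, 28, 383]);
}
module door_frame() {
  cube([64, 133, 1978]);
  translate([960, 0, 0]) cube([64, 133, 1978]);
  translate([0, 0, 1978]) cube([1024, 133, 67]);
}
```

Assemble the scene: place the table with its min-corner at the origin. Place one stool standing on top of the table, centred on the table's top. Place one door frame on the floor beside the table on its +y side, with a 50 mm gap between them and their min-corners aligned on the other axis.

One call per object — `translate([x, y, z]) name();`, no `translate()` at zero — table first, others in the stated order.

table();
translate([475, 294, 718]) stool();
translate([0, 894, 0]) door_frame();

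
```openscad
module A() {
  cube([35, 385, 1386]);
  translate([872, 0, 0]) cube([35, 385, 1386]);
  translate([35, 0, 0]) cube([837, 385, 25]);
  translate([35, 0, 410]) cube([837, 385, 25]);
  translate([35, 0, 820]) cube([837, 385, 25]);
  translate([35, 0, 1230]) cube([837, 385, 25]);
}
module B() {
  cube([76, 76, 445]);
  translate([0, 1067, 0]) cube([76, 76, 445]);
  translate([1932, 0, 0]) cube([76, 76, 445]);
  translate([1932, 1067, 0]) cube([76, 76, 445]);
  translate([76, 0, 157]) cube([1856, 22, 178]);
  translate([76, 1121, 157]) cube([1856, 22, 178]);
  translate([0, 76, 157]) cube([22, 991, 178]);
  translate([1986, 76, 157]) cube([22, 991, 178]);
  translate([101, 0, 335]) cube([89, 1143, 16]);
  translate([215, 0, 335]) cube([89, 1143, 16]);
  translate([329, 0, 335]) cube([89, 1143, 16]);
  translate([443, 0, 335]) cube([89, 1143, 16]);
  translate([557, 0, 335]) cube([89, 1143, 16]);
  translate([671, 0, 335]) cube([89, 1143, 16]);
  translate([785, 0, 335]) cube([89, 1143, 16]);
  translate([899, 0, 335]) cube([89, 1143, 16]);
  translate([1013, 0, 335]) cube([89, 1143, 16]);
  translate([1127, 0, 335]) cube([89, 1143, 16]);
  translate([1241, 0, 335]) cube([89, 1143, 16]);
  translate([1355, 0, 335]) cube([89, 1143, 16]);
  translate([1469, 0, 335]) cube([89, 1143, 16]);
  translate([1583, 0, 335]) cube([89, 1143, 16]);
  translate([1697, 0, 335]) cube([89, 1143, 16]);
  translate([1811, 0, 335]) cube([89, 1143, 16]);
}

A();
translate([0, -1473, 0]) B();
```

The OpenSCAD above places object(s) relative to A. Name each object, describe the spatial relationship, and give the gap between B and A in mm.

A is a bookshelf. B is a bed frame. The bed frame is on the floor beside the bookshelf on its −y side. The gap between the bed frame and the bookshelf is 330 mm.

The bed frame's nearest face is 330 mm from the bookshelf's −y face.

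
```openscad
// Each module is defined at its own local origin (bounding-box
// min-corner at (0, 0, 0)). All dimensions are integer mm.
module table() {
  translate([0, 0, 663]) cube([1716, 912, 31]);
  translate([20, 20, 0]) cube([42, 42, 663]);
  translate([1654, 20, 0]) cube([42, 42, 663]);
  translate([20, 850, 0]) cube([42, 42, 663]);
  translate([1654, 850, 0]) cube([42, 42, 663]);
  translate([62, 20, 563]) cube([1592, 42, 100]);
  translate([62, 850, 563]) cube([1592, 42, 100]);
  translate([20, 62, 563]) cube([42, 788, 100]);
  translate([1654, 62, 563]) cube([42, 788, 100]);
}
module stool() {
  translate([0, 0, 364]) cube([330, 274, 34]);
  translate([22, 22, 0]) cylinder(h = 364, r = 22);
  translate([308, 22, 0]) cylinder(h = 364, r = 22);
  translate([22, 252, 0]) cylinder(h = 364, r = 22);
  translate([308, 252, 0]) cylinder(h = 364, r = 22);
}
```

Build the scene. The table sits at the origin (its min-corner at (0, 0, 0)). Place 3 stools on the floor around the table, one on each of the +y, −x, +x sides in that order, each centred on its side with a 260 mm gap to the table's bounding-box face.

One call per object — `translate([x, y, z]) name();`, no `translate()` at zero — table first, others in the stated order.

table();
translate([693, 1172, 0]) stool();
translate([-590, 319, 0]) stool();
translate([1976, 319, 0]) stool();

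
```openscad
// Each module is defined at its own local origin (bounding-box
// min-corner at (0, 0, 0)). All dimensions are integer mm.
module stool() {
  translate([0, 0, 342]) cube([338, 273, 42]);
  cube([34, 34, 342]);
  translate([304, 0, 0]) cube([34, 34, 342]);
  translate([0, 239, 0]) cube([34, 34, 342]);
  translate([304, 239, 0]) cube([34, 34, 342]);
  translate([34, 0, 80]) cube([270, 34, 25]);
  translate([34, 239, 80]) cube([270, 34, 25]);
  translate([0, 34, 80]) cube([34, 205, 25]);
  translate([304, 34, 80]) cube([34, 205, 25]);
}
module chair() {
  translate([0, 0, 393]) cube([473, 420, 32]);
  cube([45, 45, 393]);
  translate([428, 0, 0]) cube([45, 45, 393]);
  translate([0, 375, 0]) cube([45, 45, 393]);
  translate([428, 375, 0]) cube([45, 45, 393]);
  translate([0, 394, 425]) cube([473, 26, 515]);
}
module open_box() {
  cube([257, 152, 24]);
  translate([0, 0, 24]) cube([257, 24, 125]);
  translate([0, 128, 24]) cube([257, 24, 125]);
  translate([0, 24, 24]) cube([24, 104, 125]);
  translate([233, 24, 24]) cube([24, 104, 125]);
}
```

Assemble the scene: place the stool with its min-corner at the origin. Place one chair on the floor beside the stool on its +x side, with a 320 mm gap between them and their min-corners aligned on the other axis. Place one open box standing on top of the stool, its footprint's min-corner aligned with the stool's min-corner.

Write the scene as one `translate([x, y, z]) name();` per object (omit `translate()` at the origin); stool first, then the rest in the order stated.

stool();
translate([658, 0, 0]) chair();
translate([0, 0, 384]) open_box();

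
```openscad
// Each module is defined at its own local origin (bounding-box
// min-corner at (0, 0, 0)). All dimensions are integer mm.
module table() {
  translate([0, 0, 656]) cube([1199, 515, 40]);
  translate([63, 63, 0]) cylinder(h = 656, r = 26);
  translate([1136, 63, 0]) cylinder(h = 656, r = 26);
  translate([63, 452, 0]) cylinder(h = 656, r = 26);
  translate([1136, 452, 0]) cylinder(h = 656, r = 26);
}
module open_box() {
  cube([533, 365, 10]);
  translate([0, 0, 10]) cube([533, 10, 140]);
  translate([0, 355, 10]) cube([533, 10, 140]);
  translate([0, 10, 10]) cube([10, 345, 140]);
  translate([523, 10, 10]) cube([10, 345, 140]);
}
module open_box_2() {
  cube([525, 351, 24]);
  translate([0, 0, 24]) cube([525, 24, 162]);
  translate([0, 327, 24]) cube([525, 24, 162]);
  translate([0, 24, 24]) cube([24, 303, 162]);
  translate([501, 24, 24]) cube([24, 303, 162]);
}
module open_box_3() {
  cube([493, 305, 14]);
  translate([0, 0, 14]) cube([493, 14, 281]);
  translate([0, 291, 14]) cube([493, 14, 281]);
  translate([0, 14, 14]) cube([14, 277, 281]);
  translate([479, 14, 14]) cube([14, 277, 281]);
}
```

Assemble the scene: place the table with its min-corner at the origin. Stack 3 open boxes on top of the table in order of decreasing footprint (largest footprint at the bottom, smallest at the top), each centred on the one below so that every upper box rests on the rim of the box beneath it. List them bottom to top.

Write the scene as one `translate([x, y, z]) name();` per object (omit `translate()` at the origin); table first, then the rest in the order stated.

table();
translate([333, 75, 696]) open_box();
translate([337, 82, 846]) open_box_2();
translate([353, 105, 1032]) open_box_3();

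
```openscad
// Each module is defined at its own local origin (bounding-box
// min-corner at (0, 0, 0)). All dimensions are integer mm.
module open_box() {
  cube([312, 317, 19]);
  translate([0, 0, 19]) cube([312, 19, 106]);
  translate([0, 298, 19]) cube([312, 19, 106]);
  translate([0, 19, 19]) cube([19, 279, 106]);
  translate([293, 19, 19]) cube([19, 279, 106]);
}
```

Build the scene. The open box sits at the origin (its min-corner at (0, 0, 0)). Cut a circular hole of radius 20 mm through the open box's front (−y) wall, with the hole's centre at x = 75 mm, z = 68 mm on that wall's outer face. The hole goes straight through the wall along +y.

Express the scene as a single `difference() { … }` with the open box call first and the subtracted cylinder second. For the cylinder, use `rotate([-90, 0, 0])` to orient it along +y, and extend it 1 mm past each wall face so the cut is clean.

difference() {
  open_box();
  translate([75, -1, 68]) rotate([-90, 0, 0]) cylinder(h = 21, r = 20);
}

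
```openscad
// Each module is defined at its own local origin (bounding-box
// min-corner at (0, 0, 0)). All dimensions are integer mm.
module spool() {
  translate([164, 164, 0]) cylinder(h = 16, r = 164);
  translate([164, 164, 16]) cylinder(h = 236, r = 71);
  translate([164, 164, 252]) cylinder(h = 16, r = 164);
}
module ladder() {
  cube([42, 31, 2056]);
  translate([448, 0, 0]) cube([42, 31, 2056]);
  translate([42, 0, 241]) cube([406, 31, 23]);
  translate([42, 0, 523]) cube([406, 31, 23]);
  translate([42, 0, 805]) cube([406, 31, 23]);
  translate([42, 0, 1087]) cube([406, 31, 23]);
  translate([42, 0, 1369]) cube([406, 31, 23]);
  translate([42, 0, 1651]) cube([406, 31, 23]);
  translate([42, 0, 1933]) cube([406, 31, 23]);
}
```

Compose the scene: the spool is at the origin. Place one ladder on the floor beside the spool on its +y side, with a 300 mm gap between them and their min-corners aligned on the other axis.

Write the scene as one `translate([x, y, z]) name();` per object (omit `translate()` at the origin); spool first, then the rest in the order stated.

spool();
translate([0, 628, 0]) ladder();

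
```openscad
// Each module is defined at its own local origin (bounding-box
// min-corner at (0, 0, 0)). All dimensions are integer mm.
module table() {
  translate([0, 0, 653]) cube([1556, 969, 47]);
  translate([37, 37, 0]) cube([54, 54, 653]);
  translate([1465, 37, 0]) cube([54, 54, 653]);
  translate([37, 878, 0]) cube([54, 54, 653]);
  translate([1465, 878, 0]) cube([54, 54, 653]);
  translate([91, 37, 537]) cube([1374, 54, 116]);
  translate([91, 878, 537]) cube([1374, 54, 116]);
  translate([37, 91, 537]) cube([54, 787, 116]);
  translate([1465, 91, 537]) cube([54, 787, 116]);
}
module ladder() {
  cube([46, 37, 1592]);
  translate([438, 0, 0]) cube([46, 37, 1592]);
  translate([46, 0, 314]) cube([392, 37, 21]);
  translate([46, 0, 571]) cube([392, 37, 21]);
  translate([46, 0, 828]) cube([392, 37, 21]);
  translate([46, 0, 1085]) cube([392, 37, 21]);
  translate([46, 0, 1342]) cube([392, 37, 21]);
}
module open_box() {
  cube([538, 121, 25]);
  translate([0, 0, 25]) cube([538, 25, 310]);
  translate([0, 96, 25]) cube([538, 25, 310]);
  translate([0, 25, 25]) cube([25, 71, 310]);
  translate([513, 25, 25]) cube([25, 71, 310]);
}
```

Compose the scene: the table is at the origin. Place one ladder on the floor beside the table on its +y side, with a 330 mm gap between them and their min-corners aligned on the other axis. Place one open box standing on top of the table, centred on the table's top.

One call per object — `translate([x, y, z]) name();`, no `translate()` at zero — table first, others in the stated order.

table();
translate([0, 1299, 0]) ladder();
translate([509, 424, 700]) open_box();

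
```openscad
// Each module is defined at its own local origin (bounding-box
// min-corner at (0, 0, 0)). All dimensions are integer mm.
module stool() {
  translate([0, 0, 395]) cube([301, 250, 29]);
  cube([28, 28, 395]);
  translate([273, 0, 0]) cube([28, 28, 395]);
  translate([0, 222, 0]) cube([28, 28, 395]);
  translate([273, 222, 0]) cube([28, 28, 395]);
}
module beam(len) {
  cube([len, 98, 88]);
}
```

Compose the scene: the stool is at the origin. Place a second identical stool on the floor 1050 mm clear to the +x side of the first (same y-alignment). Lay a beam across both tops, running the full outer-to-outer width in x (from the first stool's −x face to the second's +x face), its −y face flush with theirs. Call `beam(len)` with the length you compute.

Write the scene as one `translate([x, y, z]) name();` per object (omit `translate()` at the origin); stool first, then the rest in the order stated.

stool();
translate([1351, 0, 0]) stool();
translate([0, 0, 424]) beam(1652);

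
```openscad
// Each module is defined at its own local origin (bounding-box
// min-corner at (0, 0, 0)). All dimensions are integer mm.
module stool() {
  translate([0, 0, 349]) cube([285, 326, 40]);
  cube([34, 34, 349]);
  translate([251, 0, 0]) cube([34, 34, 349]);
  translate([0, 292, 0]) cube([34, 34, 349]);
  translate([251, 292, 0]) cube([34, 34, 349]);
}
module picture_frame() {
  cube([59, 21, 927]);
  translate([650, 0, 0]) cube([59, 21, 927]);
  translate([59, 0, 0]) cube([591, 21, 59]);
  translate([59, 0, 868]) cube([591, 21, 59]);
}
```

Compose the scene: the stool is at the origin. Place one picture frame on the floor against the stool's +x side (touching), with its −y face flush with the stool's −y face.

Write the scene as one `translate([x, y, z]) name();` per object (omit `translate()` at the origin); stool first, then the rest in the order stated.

stool();
translate([285, 0, 0]) picture_frame();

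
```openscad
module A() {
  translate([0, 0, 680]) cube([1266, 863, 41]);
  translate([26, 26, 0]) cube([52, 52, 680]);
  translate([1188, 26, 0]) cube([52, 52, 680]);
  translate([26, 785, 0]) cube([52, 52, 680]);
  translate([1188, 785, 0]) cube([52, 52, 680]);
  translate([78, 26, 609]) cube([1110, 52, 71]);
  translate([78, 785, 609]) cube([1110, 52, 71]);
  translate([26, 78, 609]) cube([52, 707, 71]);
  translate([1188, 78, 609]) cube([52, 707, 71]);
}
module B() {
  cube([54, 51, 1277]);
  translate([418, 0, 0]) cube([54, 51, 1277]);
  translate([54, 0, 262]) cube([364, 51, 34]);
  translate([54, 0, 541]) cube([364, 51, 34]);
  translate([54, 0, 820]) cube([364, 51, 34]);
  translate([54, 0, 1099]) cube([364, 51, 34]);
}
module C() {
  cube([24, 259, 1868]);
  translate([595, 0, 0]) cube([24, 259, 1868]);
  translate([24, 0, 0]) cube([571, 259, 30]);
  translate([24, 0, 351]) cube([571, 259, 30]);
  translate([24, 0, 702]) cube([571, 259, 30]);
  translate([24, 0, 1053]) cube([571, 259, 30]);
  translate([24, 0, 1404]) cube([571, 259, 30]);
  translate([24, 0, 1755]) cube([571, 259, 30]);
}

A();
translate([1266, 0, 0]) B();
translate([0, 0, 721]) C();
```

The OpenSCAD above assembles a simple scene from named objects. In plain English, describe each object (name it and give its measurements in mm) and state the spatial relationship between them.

A is a rectangular dining table. The top is 1266×863×41 mm with its upper surface at z = 721 mm. It stands on four 52×52 mm square legs, each inset 26 mm from the nearest pair of top edges, running from the floor to the underside of the top. Four apron rails, 52 mm thick and 71 mm tall, run between adjacent legs with their top edges flush with the underside of the top and their outer faces flush with the legs' outer faces.

B is a straight ladder. Two 54×51 mm vertical rails, 1277 mm tall, stand 472 mm apart (outside-to-outside) with their front faces coplanar on the −y side. 4 rungs, each 51 mm deep and 34 mm tall, span between the inner faces of the rails, front faces flush with the rails. The lowest rung's underside is at z = 262 mm and rungs are spaced 279 mm apart (underside to underside).

C is an open bookshelf. Two side panels, each 24 mm thick, 259 mm deep and 1868 mm tall, stand 619 mm apart (outside-to-outside). Between them sit 6 shelves, each 30 mm thick and 259 mm deep, spanning the full gap between the sides. The bottom shelf rests on the floor (its underside at z = 0) and the clear gap between one shelf's top and the next shelf's underside is 321 mm.

The ladder is against the table's +x side, with their −y faces flush. The bookshelf is on top of the table.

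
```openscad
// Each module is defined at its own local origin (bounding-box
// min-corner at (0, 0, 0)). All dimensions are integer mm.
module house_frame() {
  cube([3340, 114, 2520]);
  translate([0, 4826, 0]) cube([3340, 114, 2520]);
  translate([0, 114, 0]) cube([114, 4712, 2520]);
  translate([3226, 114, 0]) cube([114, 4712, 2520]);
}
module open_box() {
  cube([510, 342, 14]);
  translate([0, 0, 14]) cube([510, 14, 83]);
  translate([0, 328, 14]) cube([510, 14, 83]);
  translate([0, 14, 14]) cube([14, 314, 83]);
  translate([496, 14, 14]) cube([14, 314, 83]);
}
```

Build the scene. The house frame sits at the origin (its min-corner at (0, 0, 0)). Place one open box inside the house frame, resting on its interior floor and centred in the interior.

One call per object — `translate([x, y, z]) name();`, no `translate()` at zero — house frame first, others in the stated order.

house_frame();
translate([1415, 2299, 0]) open_box();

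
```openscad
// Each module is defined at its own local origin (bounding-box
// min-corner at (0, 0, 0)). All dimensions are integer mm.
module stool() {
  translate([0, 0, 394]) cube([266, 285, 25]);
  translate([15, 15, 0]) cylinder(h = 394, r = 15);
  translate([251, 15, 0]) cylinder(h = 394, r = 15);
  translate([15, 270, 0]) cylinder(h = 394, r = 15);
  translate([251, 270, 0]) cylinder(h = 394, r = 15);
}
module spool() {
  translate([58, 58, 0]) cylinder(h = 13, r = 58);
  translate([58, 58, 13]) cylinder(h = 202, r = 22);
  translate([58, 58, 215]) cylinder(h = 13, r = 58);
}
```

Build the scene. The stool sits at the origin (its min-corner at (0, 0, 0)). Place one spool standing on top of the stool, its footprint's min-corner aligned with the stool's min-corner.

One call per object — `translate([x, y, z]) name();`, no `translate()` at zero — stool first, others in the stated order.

stool();
translate([0, 0, 419]) spool();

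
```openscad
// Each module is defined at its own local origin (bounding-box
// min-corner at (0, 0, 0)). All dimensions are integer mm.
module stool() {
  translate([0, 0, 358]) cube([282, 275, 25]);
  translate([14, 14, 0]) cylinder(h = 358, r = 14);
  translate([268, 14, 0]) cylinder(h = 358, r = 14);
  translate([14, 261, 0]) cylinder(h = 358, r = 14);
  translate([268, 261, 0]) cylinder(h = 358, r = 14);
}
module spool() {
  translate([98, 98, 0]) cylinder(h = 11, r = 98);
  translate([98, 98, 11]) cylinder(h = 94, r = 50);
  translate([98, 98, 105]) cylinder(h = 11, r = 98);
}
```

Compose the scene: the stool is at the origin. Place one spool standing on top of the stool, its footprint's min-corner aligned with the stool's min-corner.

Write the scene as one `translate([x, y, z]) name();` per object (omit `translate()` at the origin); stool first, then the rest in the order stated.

stool();
translate([0, 0, 383]) spool();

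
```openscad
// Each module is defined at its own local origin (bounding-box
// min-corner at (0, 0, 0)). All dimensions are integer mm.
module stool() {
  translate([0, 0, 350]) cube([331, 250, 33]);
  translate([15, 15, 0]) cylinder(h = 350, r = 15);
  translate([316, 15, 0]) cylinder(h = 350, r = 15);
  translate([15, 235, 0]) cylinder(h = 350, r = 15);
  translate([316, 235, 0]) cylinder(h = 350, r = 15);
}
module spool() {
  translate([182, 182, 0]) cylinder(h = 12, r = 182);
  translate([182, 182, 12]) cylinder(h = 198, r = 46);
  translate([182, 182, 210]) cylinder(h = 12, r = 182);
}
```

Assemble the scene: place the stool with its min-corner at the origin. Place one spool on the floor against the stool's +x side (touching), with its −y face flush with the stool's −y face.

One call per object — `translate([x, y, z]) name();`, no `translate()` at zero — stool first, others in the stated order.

stool();
translate([331, 0, 0]) spool();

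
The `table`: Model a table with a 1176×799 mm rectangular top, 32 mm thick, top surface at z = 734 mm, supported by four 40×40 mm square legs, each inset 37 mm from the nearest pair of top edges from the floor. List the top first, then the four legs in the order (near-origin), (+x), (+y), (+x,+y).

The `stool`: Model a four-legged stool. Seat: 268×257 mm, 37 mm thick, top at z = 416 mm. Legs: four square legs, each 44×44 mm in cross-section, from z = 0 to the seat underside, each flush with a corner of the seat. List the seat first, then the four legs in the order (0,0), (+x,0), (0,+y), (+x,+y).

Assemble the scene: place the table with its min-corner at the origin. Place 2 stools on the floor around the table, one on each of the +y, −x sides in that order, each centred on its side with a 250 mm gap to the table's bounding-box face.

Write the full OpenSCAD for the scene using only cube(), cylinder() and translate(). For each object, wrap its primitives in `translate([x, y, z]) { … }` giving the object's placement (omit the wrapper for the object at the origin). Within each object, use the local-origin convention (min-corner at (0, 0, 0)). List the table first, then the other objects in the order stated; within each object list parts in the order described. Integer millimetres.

translate([0, 0, 702]) cube([1176, 799, 32]);
translate([37, 37, 0]) cube([40, 40, 702]);
translate([1099, 37, 0]) cube([40, 40, 702]);
translate([37, 722, 0]) cube([40, 40, 702]);
translate([1099, 722, 0]) cube([40, 40, 702]);
translate([454, 1049, 0]) {
  translate([0, 0, 379]) cube([268, 257, 37]);
  cube([44, 44, 379]);
  translate([224, 0, 0]) cube([44, 44, 379]);
  translate([0, 213, 0]) cube([44, 44, 379]);
  translate([224, 213, 0]) cube([44, 44, 379]);
}
translate([-518, 271, 0]) {
  translate([0, 0, 379]) cube([268, 257, 37]);
  cube([44, 44, 379]);
  translate([224, 0, 0]) cube([44, 44, 379]);
  translate([0, 213, 0]) cube([44, 44, 379]);
  translate([224, 213, 0]) cube([44, 44, 379]);
}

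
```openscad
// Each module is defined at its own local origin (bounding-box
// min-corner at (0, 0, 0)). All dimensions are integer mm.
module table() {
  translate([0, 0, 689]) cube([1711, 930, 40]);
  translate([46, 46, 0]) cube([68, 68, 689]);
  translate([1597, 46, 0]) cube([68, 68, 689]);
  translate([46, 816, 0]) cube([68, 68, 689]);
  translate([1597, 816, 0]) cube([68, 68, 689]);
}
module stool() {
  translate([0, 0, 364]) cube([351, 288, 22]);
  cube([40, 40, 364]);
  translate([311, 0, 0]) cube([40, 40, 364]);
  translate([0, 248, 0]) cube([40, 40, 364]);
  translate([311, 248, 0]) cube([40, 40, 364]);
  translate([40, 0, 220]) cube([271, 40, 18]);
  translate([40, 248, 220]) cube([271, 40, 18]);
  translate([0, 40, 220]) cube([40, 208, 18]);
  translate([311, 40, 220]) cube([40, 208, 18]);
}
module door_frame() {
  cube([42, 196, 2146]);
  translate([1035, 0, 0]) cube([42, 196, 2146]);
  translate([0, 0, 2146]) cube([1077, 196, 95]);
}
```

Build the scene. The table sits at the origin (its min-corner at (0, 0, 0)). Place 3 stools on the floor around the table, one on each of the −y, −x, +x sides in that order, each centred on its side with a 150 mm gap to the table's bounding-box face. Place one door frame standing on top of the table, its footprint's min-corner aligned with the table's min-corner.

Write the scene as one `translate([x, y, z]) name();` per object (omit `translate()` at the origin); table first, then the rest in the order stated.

table();
translate([680, -438, 0]) stool();
translate([-501, 321, 0]) stool();
translate([1861, 321, 0]) stool();
translate([0, 0, 729]) door_frame();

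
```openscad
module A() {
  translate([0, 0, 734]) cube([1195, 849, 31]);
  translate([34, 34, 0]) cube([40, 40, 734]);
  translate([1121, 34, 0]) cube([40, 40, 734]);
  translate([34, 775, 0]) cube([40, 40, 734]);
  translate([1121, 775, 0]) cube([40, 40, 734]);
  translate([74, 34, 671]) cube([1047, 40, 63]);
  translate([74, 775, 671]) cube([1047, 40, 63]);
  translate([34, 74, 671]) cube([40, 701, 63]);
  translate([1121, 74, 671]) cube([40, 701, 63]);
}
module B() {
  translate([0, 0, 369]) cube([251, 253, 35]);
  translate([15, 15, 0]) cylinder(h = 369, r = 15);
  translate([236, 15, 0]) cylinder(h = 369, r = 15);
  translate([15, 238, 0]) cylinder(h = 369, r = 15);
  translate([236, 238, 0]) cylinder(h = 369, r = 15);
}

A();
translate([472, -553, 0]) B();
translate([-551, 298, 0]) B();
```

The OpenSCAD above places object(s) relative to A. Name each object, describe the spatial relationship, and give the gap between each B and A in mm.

Each stool's nearest face is 300 mm from the table's bounding box.

A is a table. B is a stool. Two stools sit around the table at the −y, −x sides. The gap between each stool and the table is 300 mm.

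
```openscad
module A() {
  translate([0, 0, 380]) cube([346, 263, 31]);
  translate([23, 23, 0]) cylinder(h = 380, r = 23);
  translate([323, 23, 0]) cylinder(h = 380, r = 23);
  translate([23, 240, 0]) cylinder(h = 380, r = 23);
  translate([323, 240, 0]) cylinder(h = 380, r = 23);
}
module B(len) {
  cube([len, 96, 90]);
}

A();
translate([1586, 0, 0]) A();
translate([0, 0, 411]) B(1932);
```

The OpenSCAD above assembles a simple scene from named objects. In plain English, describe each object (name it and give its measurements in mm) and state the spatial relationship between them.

A is a four-legged stool. The seat is 346×263 mm, 31 mm thick, top at z = 411 mm. It stands on four round legs, each 46 mm in diameter, from z = 0 to the seat underside, each leg's axis is inset half a diameter from the nearest pair of seat edges (so the leg's bounding box is flush with the corner).

B is a rectangular beam 1932 mm long (x), 96 mm deep (y), 90 mm thick (z).

The beam spans the tops of two stools placed 1240 mm apart, resting at z = 411 mm.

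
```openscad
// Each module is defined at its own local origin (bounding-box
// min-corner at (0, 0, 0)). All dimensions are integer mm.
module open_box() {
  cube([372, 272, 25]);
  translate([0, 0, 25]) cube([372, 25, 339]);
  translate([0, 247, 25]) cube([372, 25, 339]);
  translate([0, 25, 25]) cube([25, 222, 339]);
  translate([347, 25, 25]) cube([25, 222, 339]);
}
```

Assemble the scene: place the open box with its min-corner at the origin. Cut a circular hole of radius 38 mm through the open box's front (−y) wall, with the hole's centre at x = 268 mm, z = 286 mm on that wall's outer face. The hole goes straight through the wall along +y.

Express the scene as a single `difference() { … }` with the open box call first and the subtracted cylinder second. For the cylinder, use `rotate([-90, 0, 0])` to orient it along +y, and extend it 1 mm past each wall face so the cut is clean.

difference() {
  open_box();
  translate([268, -1, 286]) rotate([-90, 0, 0]) cylinder(h = 27, r = 38);
}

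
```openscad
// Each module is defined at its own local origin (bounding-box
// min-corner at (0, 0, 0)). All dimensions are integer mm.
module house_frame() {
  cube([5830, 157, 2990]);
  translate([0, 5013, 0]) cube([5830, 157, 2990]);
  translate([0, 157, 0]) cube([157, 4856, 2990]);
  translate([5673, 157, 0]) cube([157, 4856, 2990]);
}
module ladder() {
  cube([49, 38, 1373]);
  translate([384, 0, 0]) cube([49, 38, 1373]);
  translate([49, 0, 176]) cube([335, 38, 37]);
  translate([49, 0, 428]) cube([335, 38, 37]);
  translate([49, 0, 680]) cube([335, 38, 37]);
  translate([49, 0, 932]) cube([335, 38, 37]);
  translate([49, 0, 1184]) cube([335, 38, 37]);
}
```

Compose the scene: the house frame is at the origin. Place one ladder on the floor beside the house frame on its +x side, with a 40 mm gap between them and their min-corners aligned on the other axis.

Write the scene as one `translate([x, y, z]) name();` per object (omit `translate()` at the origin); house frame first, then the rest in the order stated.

house_frame();
translate([5870, 0, 0]) ladder();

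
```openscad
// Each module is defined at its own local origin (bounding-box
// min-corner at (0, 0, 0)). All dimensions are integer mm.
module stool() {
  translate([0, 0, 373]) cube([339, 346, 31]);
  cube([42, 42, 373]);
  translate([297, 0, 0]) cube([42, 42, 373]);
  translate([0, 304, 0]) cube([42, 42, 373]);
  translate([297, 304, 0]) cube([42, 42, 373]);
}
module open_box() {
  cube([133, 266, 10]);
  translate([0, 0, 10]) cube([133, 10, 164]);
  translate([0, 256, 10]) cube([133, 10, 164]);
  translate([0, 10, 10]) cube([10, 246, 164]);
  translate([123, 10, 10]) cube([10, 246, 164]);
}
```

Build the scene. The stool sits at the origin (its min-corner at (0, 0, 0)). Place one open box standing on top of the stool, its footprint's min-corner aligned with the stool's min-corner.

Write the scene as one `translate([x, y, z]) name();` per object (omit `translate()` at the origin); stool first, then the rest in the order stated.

stool();
translate([0, 0, 404]) open_box();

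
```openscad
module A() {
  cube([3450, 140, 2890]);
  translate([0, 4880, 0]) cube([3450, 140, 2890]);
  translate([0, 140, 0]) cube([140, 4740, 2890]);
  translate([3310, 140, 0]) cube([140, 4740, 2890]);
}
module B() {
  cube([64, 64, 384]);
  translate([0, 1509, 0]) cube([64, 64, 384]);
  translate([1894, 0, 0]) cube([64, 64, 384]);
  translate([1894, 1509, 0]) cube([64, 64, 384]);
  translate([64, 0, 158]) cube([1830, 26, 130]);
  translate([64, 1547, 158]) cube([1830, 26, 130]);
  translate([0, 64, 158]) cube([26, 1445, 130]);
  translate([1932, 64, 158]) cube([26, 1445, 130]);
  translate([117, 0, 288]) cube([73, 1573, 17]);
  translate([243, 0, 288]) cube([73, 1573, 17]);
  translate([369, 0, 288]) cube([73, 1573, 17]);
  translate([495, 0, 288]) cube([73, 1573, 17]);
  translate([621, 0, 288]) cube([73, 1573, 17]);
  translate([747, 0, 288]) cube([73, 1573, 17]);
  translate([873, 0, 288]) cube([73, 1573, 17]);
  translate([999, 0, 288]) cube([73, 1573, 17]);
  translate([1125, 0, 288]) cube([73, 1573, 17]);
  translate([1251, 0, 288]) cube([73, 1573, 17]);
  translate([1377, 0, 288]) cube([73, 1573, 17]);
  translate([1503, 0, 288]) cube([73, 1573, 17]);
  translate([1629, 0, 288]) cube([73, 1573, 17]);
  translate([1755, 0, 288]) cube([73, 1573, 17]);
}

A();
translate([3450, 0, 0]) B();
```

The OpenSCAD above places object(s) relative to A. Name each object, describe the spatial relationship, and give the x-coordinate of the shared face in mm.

A is a house frame. B is a bed frame. The bed frame is against the house frame's +x side, with their −y faces flush. The x-coordinate of the shared face is 3450 mm.

The house frame's +x face and the bed frame's −x face are both at x = 3450 mm.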